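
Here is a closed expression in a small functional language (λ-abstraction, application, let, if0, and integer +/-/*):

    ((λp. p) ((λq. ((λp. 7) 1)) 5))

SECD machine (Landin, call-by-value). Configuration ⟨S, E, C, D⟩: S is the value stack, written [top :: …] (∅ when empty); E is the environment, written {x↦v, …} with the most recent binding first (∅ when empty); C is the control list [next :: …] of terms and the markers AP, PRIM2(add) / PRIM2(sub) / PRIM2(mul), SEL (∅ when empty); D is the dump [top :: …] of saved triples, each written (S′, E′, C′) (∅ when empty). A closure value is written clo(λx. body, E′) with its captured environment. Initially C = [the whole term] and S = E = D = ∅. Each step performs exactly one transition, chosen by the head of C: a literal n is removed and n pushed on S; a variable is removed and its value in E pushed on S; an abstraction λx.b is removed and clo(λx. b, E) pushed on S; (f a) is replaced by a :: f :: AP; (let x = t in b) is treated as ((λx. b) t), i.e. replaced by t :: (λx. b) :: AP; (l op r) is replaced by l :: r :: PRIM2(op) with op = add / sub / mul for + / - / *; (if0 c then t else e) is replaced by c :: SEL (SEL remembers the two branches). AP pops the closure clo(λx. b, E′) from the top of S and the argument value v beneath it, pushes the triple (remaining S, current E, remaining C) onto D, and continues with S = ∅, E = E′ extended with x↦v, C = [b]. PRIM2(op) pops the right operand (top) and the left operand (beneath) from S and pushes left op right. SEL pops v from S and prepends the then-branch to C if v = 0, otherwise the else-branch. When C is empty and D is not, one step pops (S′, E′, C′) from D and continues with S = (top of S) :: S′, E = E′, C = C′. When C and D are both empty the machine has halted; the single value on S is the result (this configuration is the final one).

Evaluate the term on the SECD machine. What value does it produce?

t=0: [S=∅ | E=∅ | C=[((λp. p) ((λq. ((λp. 7) 1)) 5))] | D=∅]
t=1: [S=∅ | E=∅ | C=[((λq. ((λp. 7) 1)) 5) :: (λp. p) :: AP] | D=∅]
t=2: [S=∅ | E=∅ | C=[5 :: (λq. ((λp. 7) 1)) :: AP :: (λp. p) :: AP] | D=∅]
t=3: [S=[5] | E=∅ | C=[(λq. ((λp. 7) 1)) :: AP :: (λp. p) :: AP] | D=∅]
t=4: [S=[clo(λq. ((λp. 7) 1), ∅) :: 5] | E=∅ | C=[AP :: (λp. p) :: AP] | D=∅]
t=5: [S=∅ | E={q↦5} | C=[((λp. 7) 1)] | D=[(∅, ∅, [(λp. p) :: AP])]]
t=6: [S=∅ | E={q↦5} | C=[1 :: (λp. 7) :: AP] | D=[(∅, ∅, [(λp. p) :: AP])]]
t=7: [S=[1] | E={q↦5} | C=[(λp. 7) :: AP] | D=[(∅, ∅, [(λp. p) :: AP])]]
t=8: [S=[clo(λp. 7, {q↦5}) :: 1] | E={q↦5} | C=[AP] | D=[(∅, ∅, [(λp. p) :: AP])]]
t=9: [S=∅ | E={p↦1, q↦5} | C=[7] | D=[(∅, {q↦5}, ∅) :: (∅, ∅, [(λp. p) :: AP])]]
t=10: [S=[7] | E={p↦1, q↦5} | C=∅ | D=[(∅, {q↦5}, ∅) :: (∅, ∅, [(λp. p) :: AP])]]
t=11: [S=[7] | E={q↦5} | C=∅ | D=[(∅, ∅, [(λp. p) :: AP])]]
t=12: [S=[7] | E=∅ | C=[(λp. p) :: AP] | D=∅]
t=13: [S=[clo(λp. p, ∅) :: 7] | E=∅ | C=[AP] | D=∅]
t=14: [S=∅ | E={p↦7} | C=[p] | D=[(∅, ∅, ∅)]]
t=15: [S=[7] | E={p↦7} | C=∅ | D=[(∅, ∅, ∅)]]
t=16: [S=[7] | E=∅ | C=∅ | D=∅]
→ final value 7

Answer: 7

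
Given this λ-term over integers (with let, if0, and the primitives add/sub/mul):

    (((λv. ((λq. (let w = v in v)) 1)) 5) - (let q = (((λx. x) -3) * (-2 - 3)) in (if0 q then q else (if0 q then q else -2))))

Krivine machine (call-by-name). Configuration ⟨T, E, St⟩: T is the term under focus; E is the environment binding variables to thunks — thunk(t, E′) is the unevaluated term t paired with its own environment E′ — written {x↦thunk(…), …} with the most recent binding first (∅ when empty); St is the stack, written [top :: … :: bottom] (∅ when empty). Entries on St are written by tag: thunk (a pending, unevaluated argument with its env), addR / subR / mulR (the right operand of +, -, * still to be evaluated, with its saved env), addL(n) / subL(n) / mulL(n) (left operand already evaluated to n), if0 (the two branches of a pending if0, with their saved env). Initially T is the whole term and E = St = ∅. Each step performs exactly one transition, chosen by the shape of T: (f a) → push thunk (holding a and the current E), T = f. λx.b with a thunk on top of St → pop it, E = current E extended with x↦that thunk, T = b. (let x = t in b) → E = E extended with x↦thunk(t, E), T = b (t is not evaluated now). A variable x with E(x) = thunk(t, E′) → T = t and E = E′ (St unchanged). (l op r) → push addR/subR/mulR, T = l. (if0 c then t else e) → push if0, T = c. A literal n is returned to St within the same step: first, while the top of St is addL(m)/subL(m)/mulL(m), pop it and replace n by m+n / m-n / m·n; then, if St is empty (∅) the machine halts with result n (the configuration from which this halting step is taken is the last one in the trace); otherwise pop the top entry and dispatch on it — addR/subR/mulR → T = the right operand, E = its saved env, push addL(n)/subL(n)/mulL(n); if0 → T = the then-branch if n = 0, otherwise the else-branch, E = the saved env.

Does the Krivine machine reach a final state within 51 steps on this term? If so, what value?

Answer: 7

Execution trace:
0. <T=(((λv. ((λq. (let w = v in v)) 1)) 5) - (let q = (((λx. x) -3) * (-2 - 3)) in (if0 q then q else (if0 q then q else -2)))), E=∅, St=∅>
1. <T=((λv. ((λq. (let w = v in v)) 1)) 5), E=∅, St=[subR]>
2. <T=(λv. ((λq. (let w = v in v)) 1)), E=∅, St=[thunk :: subR]>
3. <T=((λq. (let w = v in v)) 1), E={v↦thunk(5, ∅)}, St=[subR]>
4. <T=(λq. (let w = v in v)), E={v↦thunk(5, ∅)}, St=[thunk :: subR]>
5. <T=(let w = v in v), E={q↦thunk(1, {v↦thunk(5, ∅)}), v↦thunk(5, ∅)}, St=[subR]>
6. <T=v, E={w↦thunk(v, {q↦thunk(1, {v↦thunk(5, ∅)}), v↦thunk(5, ∅)}), q↦thunk(1, {v↦thunk(5, ∅)}), v↦thunk(5, ∅)}, St=[subR]>
7. <T=5, E=∅, St=[subR]>
8. <T=(let q = (((λx. x) -3) * (-2 - 3)) in (if0 q then q else (if0 q then q else -2))), E=∅, St=[subL(5)]>
9. <T=(if0 q then q else (if0 q then q else -2)), E={q↦thunk((((λx. x) -3) * (-2 - 3)), ∅)}, St=[subL(5)]>
10. <T=q, E={q↦thunk((((λx. x) -3) * (-2 - 3)), ∅)}, St=[if0 :: subL(5)]>
11. <T=(((λx. x) -3) * (-2 - 3)), E=∅, St=[if0 :: subL(5)]>
12. <T=((λx. x) -3), E=∅, St=[mulR :: if0 :: subL(5)]>
13. <T=(λx. x), E=∅, St=[thunk :: mulR :: if0 :: subL(5)]>
14. <T=x, E={x↦thunk(-3, ∅)}, St=[mulR :: if0 :: subL(5)]>
15. <T=-3, E=∅, St=[mulR :: if0 :: subL(5)]>
16. <T=(-2 - 3), E=∅, St=[mulL(-3) :: if0 :: subL(5)]>
17. <T=-2, E=∅, St=[subR :: mulL(-3) :: if0 :: subL(5)]>
18. <T=3, E=∅, St=[subL(-2) :: mulL(-3) :: if0 :: subL(5)]>
19. <T=(if0 q then q else -2), E={q↦thunk((((λx. x) -3) * (-2 - 3)), ∅)}, St=[subL(5)]>
20. <T=q, E={q↦thunk((((λx. x) -3) * (-2 - 3)), ∅)}, St=[if0 :: subL(5)]>
21. <T=(((λx. x) -3) * (-2 - 3)), E=∅, St=[if0 :: subL(5)]>
22. <T=((λx. x) -3), E=∅, St=[mulR :: if0 :: subL(5)]>
23. <T=(λx. x), E=∅, St=[thunk :: mulR :: if0 :: subL(5)]>
24. <T=x, E={x↦thunk(-3, ∅)}, St=[mulR :: if0 :: subL(5)]>
25. <T=-3, E=∅, St=[mulR :: if0 :: subL(5)]>
26. <T=(-2 - 3), E=∅, St=[mulL(-3) :: if0 :: subL(5)]>
27. <T=-2, E=∅, St=[subR :: mulL(-3) :: if0 :: subL(5)]>
28. <T=3, E=∅, St=[subL(-2) :: mulL(-3) :: if0 :: subL(5)]>
29. <T=-2, E={q↦thunk((((λx. x) -3) * (-2 - 3)), ∅)}, St=[subL(5)]>
→ final value 7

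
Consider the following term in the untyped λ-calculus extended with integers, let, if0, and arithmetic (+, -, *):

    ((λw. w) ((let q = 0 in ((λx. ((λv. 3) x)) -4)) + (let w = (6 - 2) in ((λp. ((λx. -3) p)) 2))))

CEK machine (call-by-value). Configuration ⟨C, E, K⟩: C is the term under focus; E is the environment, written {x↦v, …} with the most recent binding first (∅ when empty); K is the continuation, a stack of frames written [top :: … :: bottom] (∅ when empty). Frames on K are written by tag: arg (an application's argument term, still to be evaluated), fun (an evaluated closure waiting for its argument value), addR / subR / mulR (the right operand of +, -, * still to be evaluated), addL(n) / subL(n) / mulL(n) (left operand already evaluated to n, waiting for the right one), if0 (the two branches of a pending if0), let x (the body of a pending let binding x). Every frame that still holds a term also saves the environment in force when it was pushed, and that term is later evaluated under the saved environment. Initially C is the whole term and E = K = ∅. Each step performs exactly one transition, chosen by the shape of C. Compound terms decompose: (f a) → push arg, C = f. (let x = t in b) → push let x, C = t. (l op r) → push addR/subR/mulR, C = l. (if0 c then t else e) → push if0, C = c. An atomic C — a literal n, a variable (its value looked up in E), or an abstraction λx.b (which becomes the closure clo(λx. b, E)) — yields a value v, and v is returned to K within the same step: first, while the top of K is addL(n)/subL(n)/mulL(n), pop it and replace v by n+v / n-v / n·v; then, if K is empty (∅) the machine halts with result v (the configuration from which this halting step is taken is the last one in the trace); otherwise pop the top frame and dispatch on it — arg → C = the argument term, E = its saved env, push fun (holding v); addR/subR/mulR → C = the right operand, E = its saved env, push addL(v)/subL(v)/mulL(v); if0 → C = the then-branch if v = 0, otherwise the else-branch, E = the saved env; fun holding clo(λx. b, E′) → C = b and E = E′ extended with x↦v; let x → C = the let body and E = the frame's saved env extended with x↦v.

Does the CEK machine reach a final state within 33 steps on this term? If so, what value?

[0] [C=((λw. w) ((let q = 0 in ((λx. ((λv. 3) x)) -4)) + (let w = (6 - 2) in ((λp. ((λx. -3) p)) 2)))) | E=∅ | K=∅]
[1] [C=(λw. w) | E=∅ | K=[arg]]
[2] [C=((let q = 0 in ((λx. ((λv. 3) x)) -4)) + (let w = (6 - 2) in ((λp. ((λx. -3) p)) 2))) | E=∅ | K=[fun]]
[3] [C=(let q = 0 in ((λx. ((λv. 3) x)) -4)) | E=∅ | K=[addR :: fun]]
[4] [C=0 | E=∅ | K=[let q :: addR :: fun]]
[5] [C=((λx. ((λv. 3) x)) -4) | E={q↦0} | K=[addR :: fun]]
[6] [C=(λx. ((λv. 3) x)) | E={q↦0} | K=[arg :: addR :: fun]]
[7] [C=-4 | E={q↦0} | K=[fun :: addR :: fun]]
[8] [C=((λv. 3) x) | E={x↦-4, q↦0} | K=[addR :: fun]]
[9] [C=(λv. 3) | E={x↦-4, q↦0} | K=[arg :: addR :: fun]]
[10] [C=x | E={x↦-4, q↦0} | K=[fun :: addR :: fun]]
[11] [C=3 | E={v↦-4, x↦-4, q↦0} | K=[addR :: fun]]
[12] [C=(let w = (6 - 2) in ((λp. ((λx. -3) p)) 2)) | E=∅ | K=[addL(3) :: fun]]
[13] [C=(6 - 2) | E=∅ | K=[let w :: addL(3) :: fun]]
[14] [C=6 | E=∅ | K=[subR :: let w :: addL(3) :: fun]]
[15] [C=2 | E=∅ | K=[subL(6) :: let w :: addL(3) :: fun]]
[16] [C=((λp. ((λx. -3) p)) 2) | E={w↦4} | K=[addL(3) :: fun]]
[17] [C=(λp. ((λx. -3) p)) | E={w↦4} | K=[arg :: addL(3) :: fun]]
[18] [C=2 | E={w↦4} | K=[fun :: addL(3) :: fun]]
[19] [C=((λx. -3) p) | E={p↦2, w↦4} | K=[addL(3) :: fun]]
[20] [C=(λx. -3) | E={p↦2, w↦4} | K=[arg :: addL(3) :: fun]]
[21] [C=p | E={p↦2, w↦4} | K=[fun :: addL(3) :: fun]]
[22] [C=-3 | E={x↦2, p↦2, w↦4} | K=[addL(3) :: fun]]
[23] [C=w | E={w↦0} | K=∅]
→ final value 0

Answer: 0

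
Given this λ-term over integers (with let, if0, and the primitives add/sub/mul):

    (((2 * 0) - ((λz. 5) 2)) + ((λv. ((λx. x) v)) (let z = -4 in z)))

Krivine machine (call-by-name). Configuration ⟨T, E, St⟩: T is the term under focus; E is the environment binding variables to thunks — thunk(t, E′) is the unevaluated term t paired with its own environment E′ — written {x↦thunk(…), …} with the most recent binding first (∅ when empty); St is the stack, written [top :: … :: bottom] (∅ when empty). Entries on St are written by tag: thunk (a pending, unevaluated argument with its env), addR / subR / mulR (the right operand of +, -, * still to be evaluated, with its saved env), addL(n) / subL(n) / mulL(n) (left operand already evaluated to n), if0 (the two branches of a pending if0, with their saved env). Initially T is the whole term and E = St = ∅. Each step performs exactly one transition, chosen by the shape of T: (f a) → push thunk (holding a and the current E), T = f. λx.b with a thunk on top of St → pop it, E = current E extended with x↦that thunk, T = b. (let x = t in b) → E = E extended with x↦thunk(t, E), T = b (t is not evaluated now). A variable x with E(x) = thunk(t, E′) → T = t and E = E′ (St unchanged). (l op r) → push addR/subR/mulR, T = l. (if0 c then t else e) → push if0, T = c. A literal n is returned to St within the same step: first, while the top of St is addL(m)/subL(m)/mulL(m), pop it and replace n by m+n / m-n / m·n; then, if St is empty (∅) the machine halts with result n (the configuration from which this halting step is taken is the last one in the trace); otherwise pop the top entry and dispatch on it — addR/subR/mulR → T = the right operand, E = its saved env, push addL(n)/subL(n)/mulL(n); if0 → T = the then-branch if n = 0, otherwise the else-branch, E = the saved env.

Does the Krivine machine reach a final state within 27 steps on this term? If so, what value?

Answer: -9

Derivation:
[0] ⟨T=(((2 * 0) - ((λz. 5) 2)) + ((λv. ((λx. x) v)) (let z = -4 in z))); E=∅; St=∅⟩
[1] ⟨T=((2 * 0) - ((λz. 5) 2)); E=∅; St=[addR]⟩
[2] ⟨T=(2 * 0); E=∅; St=[subR :: addR]⟩
[3] ⟨T=2; E=∅; St=[mulR :: subR :: addR]⟩
[4] ⟨T=0; E=∅; St=[mulL(2) :: subR :: addR]⟩
[5] ⟨T=((λz. 5) 2); E=∅; St=[subL(0) :: addR]⟩
[6] ⟨T=(λz. 5); E=∅; St=[thunk :: subL(0) :: addR]⟩
[7] ⟨T=5; E={z↦thunk(2, ∅)}; St=[subL(0) :: addR]⟩
[8] ⟨T=((λv. ((λx. x) v)) (let z = -4 in z)); E=∅; St=[addL(-5)]⟩
[9] ⟨T=(λv. ((λx. x) v)); E=∅; St=[thunk :: addL(-5)]⟩
[10] ⟨T=((λx. x) v); E={v↦thunk((let z = -4 in z), ∅)}; St=[addL(-5)]⟩
[11] ⟨T=(λx. x); E={v↦thunk((let z = -4 in z), ∅)}; St=[thunk :: addL(-5)]⟩
[12] ⟨T=x; E={x↦thunk(v, {v↦thunk((let z = -4 in z), ∅)}), v↦thunk((let z = -4 in z), ∅)}; St=[addL(-5)]⟩
[13] ⟨T=v; E={v↦thunk((let z = -4 in z), ∅)}; St=[addL(-5)]⟩
[14] ⟨T=(let z = -4 in z); E=∅; St=[addL(-5)]⟩
[15] ⟨T=z; E={z↦thunk(-4, ∅)}; St=[addL(-5)]⟩
[16] ⟨T=-4; E=∅; St=[addL(-5)]⟩
→ final value -9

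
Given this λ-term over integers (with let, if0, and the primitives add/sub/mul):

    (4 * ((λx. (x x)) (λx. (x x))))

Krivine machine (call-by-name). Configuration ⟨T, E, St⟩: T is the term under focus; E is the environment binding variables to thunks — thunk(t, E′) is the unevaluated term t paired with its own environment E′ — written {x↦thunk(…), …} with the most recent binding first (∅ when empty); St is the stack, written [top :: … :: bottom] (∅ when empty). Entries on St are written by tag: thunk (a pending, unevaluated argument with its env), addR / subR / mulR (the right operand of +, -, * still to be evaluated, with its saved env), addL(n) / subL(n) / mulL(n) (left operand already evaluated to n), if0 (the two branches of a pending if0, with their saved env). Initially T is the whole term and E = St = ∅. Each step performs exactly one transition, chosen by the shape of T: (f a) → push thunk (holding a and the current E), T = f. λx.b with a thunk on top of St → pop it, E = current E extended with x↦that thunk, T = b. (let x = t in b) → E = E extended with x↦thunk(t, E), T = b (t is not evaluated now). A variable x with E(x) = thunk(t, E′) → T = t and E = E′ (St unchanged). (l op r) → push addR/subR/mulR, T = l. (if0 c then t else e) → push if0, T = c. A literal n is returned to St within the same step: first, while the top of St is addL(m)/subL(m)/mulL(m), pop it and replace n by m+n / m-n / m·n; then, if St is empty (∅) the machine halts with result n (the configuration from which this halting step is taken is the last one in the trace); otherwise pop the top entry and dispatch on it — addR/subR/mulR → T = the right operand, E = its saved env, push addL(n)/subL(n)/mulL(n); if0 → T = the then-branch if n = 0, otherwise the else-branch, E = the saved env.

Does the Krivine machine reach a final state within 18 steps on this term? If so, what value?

Answer: DIVERGES (no final state within 18 steps)

Machine steps:
t=0: <T=(4 * ((λx. (x x)) (λx. (x x)))), E=∅, St=∅>
t=1: <T=4, E=∅, St=[mulR]>
t=2: <T=((λx. (x x)) (λx. (x x))), E=∅, St=[mulL(4)]>
t=3: <T=(λx. (x x)), E=∅, St=[thunk :: mulL(4)]>
t=4: <T=(x x), E={x↦thunk((λx. (x x)), ∅)}, St=[mulL(4)]>
t=5: <T=x, E={x↦thunk((λx. (x x)), ∅)}, St=[thunk :: mulL(4)]>
t=6: <T=(λx. (x x)), E=∅, St=[thunk :: mulL(4)]>
t=7: <T=(x x), E={x↦thunk(x, {x↦thunk((λx. (x x)), ∅)})}, St=[mulL(4)]>
t=8: <T=x, E={x↦thunk(x, {x↦thunk((λx. (x x)), ∅)})}, St=[thunk :: mulL(4)]>
t=9: <T=x, E={x↦thunk((λx. (x x)), ∅)}, St=[thunk :: mulL(4)]>
t=10: <T=(λx. (x x)), E=∅, St=[thunk :: mulL(4)]>
t=11: <T=(x x), E={x↦thunk(x, {x↦thunk(x, {x↦thunk((λx. (x x)), ∅)})})}, St=[mulL(4)]>
t=12: <T=x, E={x↦thunk(x, {x↦thunk(x, {x↦thunk((λx. (x x)), ∅)})})}, St=[thunk :: mulL(4)]>
t=13: <T=x, E={x↦thunk(x, {x↦thunk((λx. (x x)), ∅)})}, St=[thunk :: mulL(4)]>
t=14: <T=x, E={x↦thunk((λx. (x x)), ∅)}, St=[thunk :: mulL(4)]>
t=15: <T=(λx. (x x)), E=∅, St=[thunk :: mulL(4)]>
t=16: <T=(x x), E={x↦thunk(x, {x↦thunk(x, {x↦thunk(x, {x↦thunk((λx. (x x)), ∅)})})})}, St=[mulL(4)]>
t=17: <T=x, E={x↦thunk(x, {x↦thunk(x, {x↦thunk(x, {x↦thunk((λx. (x x)), ∅)})})})}, St=[thunk :: mulL(4)]>
t=18: <T=x, E={x↦thunk(x, {x↦thunk(x, {x↦thunk((λx. (x x)), ∅)})})}, St=[thunk :: mulL(4)]>
→ 18 transitions taken and the configuration is still not final: no result within 18 steps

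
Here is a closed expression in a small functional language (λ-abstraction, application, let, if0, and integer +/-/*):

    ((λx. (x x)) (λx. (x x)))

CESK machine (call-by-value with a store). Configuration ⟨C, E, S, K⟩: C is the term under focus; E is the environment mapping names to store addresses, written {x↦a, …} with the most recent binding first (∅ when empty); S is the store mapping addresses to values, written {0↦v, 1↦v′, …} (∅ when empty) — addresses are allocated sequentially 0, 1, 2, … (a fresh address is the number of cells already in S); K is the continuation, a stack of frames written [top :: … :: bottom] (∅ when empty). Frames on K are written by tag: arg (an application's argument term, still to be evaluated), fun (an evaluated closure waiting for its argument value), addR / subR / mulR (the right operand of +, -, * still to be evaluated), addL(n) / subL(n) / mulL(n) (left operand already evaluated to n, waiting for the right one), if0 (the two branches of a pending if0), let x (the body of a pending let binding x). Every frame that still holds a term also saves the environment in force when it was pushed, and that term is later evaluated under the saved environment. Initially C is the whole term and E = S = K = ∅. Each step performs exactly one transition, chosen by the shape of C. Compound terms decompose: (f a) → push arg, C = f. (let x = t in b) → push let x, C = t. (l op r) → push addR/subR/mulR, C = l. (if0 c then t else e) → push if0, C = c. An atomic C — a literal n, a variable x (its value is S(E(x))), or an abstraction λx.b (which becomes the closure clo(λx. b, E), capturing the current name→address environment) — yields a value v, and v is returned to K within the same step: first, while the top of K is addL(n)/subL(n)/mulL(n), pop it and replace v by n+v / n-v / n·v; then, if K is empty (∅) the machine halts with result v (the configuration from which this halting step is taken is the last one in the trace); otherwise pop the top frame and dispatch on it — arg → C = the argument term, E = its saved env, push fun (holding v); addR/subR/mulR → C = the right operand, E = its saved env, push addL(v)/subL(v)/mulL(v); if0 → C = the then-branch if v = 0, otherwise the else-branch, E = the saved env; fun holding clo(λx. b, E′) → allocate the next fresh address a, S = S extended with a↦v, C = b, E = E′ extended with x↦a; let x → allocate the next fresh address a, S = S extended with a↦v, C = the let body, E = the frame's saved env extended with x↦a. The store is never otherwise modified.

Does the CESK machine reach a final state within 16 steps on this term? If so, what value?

0. [C=((λx. (x x)) (λx. (x x))) | E=∅ | S=∅ | K=∅]
1. [C=(λx. (x x)) | E=∅ | S=∅ | K=[arg]]
2. [C=(λx. (x x)) | E=∅ | S=∅ | K=[fun]]
3. [C=(x x) | E={x↦0} | S={0↦clo(λx. (x x), ∅)} | K=∅]
4. [C=x | E={x↦0} | S={0↦clo(λx. (x x), ∅)} | K=[arg]]
5. [C=x | E={x↦0} | S={0↦clo(λx. (x x), ∅)} | K=[fun]]
6. [C=(x x) | E={x↦1} | S={0↦clo(λx. (x x), ∅), 1↦clo(λx. (x x), ∅)} | K=∅]
7. [C=x | E={x↦1} | S={0↦clo(λx. (x x), ∅), 1↦clo(λx. (x x), ∅)} | K=[arg]]
8. [C=x | E={x↦1} | S={0↦clo(λx. (x x), ∅), 1↦clo(λx. (x x), ∅)} | K=[fun]]
9. [C=(x x) | E={x↦2} | S={0↦clo(λx. (x x), ∅), 1↦clo(λx. (x x), ∅), 2↦clo(λx. (x x), ∅)} | K=∅]
10. [C=x | E={x↦2} | S={0↦clo(λx. (x x), ∅), 1↦clo(λx. (x x), ∅), 2↦clo(λx. (x x), ∅)} | K=[arg]]
11. [C=x | E={x↦2} | S={0↦clo(λx. (x x), ∅), 1↦clo(λx. (x x), ∅), 2↦clo(λx. (x x), ∅)} | K=[fun]]
12. [C=(x x) | E={x↦3} | S={0↦clo(λx. (x x), ∅), 1↦clo(λx. (x x), ∅), 2↦clo(λx. (x x), ∅), 3↦clo(λx. (x x), ∅)} | K=∅]
13. [C=x | E={x↦3} | S={0↦clo(λx. (x x), ∅), 1↦clo(λx. (x x), ∅), 2↦clo(λx. (x x), ∅), 3↦clo(λx. (x x), ∅)} | K=[arg]]
14. [C=x | E={x↦3} | S={0↦clo(λx. (x x), ∅), 1↦clo(λx. (x x), ∅), 2↦clo(λx. (x x), ∅), 3↦clo(λx. (x x), ∅)} | K=[fun]]
15. [C=(x x) | E={x↦4} | S={0↦clo(λx. (x x), ∅), 1↦clo(λx. (x x), ∅), 2↦clo(λx. (x x), ∅), 3↦clo(λx. (x x), ∅), 4↦clo(λx. (x x), ∅)} | K=∅]
16. [C=x | E={x↦4} | S={0↦clo(λx. (x x), ∅), 1↦clo(λx. (x x), ∅), 2↦clo(λx. (x x), ∅), 3↦clo(λx. (x x), ∅), 4↦clo(λx. (x x), ∅)} | K=[arg]]
→ 16 transitions taken and the configuration is still not final: no result within 16 steps

Answer: DIVERGES (no final state within 16 steps)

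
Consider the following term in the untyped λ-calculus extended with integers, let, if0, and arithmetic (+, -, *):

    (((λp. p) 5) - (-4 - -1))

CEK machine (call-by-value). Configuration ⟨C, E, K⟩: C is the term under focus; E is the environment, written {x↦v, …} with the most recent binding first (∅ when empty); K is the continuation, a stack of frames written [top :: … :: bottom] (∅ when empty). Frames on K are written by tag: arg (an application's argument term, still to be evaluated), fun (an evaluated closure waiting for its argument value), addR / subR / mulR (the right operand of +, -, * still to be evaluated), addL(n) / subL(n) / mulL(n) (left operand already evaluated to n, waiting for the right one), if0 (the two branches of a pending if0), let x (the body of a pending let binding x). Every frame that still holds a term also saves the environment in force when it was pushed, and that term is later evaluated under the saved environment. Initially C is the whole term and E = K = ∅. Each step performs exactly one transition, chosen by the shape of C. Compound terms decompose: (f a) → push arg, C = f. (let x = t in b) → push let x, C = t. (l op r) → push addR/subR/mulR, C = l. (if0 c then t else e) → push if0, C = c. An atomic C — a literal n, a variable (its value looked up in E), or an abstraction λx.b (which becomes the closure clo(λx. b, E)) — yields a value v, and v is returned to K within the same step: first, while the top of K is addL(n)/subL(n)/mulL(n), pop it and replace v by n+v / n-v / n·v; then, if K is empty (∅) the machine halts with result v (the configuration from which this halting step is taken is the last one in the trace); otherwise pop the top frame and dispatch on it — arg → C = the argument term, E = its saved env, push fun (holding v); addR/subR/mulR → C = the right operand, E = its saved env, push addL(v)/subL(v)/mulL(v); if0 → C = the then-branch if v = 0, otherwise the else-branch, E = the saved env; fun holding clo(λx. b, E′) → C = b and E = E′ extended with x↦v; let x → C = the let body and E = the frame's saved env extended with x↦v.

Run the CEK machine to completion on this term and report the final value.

Answer: 8

Machine steps:
t=0: <C=(((λp. p) 5) - (-4 - -1)), E=∅, K=∅>
t=1: <C=((λp. p) 5), E=∅, K=[subR]>
t=2: <C=(λp. p), E=∅, K=[arg :: subR]>
t=3: <C=5, E=∅, K=[fun :: subR]>
t=4: <C=p, E={p↦5}, K=[subR]>
t=5: <C=(-4 - -1), E=∅, K=[subL(5)]>
t=6: <C=-4, E=∅, K=[subR :: subL(5)]>
t=7: <C=-1, E=∅, K=[subL(-4) :: subL(5)]>
→ final value 8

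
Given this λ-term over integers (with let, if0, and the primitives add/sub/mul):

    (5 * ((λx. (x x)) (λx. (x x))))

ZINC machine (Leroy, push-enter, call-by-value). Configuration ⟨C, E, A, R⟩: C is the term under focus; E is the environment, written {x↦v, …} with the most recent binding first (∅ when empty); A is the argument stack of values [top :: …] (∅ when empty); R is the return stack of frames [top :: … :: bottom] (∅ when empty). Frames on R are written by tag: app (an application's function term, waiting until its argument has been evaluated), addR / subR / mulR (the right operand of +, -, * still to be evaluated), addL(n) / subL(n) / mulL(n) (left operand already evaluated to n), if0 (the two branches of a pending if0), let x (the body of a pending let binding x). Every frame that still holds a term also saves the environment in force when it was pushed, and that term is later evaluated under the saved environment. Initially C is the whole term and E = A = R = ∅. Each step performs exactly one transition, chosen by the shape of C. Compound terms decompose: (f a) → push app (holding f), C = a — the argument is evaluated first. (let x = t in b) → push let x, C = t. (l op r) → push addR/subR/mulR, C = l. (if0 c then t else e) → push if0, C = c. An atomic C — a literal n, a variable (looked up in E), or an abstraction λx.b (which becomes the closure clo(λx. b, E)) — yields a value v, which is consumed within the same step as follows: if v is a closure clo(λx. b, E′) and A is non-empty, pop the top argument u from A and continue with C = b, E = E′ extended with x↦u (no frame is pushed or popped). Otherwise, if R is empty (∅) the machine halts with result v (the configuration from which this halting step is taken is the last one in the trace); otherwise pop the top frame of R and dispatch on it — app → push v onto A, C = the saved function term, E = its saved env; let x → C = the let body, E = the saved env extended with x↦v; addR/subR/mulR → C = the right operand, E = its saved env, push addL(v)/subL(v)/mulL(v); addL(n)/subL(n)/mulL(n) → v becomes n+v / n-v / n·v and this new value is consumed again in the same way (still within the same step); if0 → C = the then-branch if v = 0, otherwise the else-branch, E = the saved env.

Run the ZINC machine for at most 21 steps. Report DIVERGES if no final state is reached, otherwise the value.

Answer: DIVERGES (no final state within 21 steps)

Execution trace:
step 0: [C=(5 * ((λx. (x x)) (λx. (x x)))) | E=∅ | A=∅ | R=∅]
step 1: [C=5 | E=∅ | A=∅ | R=[mulR]]
step 2: [C=((λx. (x x)) (λx. (x x))) | E=∅ | A=∅ | R=[mulL(5)]]
step 3: [C=(λx. (x x)) | E=∅ | A=∅ | R=[app :: mulL(5)]]
step 4: [C=(λx. (x x)) | E=∅ | A=[clo(λx. (x x), ∅)] | R=[mulL(5)]]
step 5: [C=(x x) | E={x↦clo(λx. (x x), ∅)} | A=∅ | R=[mulL(5)]]
step 6: [C=x | E={x↦clo(λx. (x x), ∅)} | A=∅ | R=[app :: mulL(5)]]
step 7: [C=x | E={x↦clo(λx. (x x), ∅)} | A=[clo(λx. (x x), ∅)] | R=[mulL(5)]]
… configuration repeats with period 3 (steps 5–7 recur indefinitely) …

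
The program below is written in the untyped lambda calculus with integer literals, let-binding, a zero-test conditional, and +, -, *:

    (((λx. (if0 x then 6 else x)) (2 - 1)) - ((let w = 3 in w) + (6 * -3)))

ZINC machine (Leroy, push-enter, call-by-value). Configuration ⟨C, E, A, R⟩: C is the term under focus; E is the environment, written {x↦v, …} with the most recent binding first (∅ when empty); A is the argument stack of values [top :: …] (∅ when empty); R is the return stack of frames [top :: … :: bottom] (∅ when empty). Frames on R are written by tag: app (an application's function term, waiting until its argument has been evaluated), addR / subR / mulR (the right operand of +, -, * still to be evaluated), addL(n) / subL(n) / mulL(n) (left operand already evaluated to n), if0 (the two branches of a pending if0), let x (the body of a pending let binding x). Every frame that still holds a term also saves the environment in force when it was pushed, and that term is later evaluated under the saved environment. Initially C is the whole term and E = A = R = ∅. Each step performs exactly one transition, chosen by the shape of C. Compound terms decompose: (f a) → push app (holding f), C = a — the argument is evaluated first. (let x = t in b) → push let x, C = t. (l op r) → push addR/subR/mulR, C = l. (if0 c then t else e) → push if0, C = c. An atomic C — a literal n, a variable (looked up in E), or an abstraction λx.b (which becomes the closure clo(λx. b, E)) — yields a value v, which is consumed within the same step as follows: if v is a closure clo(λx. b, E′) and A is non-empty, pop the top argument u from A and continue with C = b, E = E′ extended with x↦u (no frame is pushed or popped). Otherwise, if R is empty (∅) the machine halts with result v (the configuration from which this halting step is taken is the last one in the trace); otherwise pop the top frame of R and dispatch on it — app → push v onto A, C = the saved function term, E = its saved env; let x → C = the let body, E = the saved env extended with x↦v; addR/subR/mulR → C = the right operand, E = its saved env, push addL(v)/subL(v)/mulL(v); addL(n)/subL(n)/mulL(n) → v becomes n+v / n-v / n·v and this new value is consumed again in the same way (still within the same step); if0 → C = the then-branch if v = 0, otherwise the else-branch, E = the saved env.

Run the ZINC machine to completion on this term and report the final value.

Answer: 16

Machine steps:
0. [C=(((λx. (if0 x then 6 else x)) (2 - 1)) - ((let w = 3 in w) + (6 * -3))) | E=∅ | A=∅ | R=∅]
1. [C=((λx. (if0 x then 6 else x)) (2 - 1)) | E=∅ | A=∅ | R=[subR]]
2. [C=(2 - 1) | E=∅ | A=∅ | R=[app :: subR]]
3. [C=2 | E=∅ | A=∅ | R=[subR :: app :: subR]]
4. [C=1 | E=∅ | A=∅ | R=[subL(2) :: app :: subR]]
5. [C=(λx. (if0 x then 6 else x)) | E=∅ | A=[1] | R=[subR]]
6. [C=(if0 x then 6 else x) | E={x↦1} | A=∅ | R=[subR]]
7. [C=x | E={x↦1} | A=∅ | R=[if0 :: subR]]
8. [C=x | E={x↦1} | A=∅ | R=[subR]]
9. [C=((let w = 3 in w) + (6 * -3)) | E=∅ | A=∅ | R=[subL(1)]]
10. [C=(let w = 3 in w) | E=∅ | A=∅ | R=[addR :: subL(1)]]
11. [C=3 | E=∅ | A=∅ | R=[let w :: addR :: subL(1)]]
12. [C=w | E={w↦3} | A=∅ | R=[addR :: subL(1)]]
13. [C=(6 * -3) | E=∅ | A=∅ | R=[addL(3) :: subL(1)]]
14. [C=6 | E=∅ | A=∅ | R=[mulR :: addL(3) :: subL(1)]]
15. [C=-3 | E=∅ | A=∅ | R=[mulL(6) :: addL(3) :: subL(1)]]
→ final value 16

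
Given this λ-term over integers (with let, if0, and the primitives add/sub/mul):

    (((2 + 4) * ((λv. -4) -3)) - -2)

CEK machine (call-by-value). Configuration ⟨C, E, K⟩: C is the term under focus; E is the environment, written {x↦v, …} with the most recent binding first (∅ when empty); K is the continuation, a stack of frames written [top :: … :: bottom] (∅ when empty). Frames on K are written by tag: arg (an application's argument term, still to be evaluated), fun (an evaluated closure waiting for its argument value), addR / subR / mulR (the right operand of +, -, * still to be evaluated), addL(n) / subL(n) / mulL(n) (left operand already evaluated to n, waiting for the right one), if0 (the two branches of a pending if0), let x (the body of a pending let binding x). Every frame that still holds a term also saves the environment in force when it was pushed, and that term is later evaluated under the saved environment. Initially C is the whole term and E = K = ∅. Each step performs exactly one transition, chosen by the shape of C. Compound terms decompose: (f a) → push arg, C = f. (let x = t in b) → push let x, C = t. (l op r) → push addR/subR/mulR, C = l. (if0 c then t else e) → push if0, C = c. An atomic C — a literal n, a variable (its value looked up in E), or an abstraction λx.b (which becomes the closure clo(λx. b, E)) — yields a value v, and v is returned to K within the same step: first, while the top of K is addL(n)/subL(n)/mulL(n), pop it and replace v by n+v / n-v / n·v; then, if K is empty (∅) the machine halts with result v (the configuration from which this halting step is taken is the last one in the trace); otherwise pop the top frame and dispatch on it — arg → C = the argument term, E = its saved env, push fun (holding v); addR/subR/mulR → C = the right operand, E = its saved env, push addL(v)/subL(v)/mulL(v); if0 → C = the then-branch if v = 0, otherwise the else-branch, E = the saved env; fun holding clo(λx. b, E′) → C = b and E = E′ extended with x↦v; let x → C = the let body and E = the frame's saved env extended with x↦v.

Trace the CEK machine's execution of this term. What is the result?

Answer: -22

Execution trace:
t=0: ⟨C=(((2 + 4) * ((λv. -4) -3)) - -2); E=∅; K=∅⟩
t=1: ⟨C=((2 + 4) * ((λv. -4) -3)); E=∅; K=[subR]⟩
t=2: ⟨C=(2 + 4); E=∅; K=[mulR :: subR]⟩
t=3: ⟨C=2; E=∅; K=[addR :: mulR :: subR]⟩
t=4: ⟨C=4; E=∅; K=[addL(2) :: mulR :: subR]⟩
t=5: ⟨C=((λv. -4) -3); E=∅; K=[mulL(6) :: subR]⟩
t=6: ⟨C=(λv. -4); E=∅; K=[arg :: mulL(6) :: subR]⟩
t=7: ⟨C=-3; E=∅; K=[fun :: mulL(6) :: subR]⟩
t=8: ⟨C=-4; E={v↦-3}; K=[mulL(6) :: subR]⟩
t=9: ⟨C=-2; E=∅; K=[subL(-24)]⟩
→ final value -22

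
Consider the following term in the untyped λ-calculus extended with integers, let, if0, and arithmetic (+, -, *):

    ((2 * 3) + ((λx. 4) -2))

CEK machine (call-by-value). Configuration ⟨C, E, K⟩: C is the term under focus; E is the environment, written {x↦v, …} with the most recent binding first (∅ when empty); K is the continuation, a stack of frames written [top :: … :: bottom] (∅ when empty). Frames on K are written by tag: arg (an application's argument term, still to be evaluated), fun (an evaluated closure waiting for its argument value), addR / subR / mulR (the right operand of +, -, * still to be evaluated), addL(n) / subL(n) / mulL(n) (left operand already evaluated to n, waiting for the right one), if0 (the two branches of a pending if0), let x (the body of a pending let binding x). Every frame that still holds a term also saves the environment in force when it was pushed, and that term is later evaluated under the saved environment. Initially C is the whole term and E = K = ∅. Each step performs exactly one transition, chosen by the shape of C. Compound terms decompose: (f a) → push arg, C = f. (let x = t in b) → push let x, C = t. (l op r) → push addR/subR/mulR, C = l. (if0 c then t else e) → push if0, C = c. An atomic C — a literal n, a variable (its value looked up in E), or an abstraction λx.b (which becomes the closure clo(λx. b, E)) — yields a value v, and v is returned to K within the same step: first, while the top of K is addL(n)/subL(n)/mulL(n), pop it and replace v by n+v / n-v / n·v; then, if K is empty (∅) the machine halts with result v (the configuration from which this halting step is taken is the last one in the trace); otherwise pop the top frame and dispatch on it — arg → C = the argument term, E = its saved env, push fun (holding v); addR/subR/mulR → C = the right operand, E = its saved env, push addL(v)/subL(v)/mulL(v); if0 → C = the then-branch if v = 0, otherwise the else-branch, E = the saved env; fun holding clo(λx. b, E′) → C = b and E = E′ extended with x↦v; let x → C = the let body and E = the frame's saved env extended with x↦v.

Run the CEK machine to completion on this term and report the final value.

Answer: 10

Derivation:
t=0: ⟨C=((2 * 3) + ((λx. 4) -2)); E=∅; K=∅⟩
t=1: ⟨C=(2 * 3); E=∅; K=[addR]⟩
t=2: ⟨C=2; E=∅; K=[mulR :: addR]⟩
t=3: ⟨C=3; E=∅; K=[mulL(2) :: addR]⟩
t=4: ⟨C=((λx. 4) -2); E=∅; K=[addL(6)]⟩
t=5: ⟨C=(λx. 4); E=∅; K=[arg :: addL(6)]⟩
t=6: ⟨C=-2; E=∅; K=[fun :: addL(6)]⟩
t=7: ⟨C=4; E={x↦-2}; K=[addL(6)]⟩
→ final value 10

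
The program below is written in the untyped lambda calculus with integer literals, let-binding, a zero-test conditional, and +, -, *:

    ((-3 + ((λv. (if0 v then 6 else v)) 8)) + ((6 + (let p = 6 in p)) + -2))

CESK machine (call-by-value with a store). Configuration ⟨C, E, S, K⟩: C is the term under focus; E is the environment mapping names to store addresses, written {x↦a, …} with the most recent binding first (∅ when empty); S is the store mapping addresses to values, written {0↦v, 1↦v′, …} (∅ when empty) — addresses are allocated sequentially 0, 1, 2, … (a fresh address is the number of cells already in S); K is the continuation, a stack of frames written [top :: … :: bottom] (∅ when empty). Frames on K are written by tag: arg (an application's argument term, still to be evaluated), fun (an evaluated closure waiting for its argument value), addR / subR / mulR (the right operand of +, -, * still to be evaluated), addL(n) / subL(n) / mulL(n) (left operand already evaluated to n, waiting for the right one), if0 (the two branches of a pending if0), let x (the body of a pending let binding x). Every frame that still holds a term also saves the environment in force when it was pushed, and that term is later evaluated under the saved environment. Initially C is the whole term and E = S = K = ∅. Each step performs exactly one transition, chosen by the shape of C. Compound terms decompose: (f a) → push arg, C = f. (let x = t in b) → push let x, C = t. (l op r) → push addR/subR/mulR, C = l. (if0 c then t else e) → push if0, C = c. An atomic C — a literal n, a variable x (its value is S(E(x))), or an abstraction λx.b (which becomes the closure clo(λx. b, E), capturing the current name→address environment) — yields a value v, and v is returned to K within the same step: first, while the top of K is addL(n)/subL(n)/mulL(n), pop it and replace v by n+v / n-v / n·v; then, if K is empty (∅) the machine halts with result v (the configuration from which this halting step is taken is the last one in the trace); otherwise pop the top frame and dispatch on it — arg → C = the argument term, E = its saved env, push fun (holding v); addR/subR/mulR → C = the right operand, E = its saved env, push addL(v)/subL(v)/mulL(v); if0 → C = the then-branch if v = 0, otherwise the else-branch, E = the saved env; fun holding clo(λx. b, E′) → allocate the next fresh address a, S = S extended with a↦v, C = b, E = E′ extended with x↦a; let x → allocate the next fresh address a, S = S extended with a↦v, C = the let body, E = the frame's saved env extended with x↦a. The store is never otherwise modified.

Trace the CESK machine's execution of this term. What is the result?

0. [C=((-3 + ((λv. (if0 v then 6 else v)) 8)) + ((6 + (let p = 6 in p)) + -2)) | E=∅ | S=∅ | K=∅]
1. [C=(-3 + ((λv. (if0 v then 6 else v)) 8)) | E=∅ | S=∅ | K=[addR]]
2. [C=-3 | E=∅ | S=∅ | K=[addR :: addR]]
3. [C=((λv. (if0 v then 6 else v)) 8) | E=∅ | S=∅ | K=[addL(-3) :: addR]]
4. [C=(λv. (if0 v then 6 else v)) | E=∅ | S=∅ | K=[arg :: addL(-3) :: addR]]
5. [C=8 | E=∅ | S=∅ | K=[fun :: addL(-3) :: addR]]
6. [C=(if0 v then 6 else v) | E={v↦0} | S={0↦8} | K=[addL(-3) :: addR]]
7. [C=v | E={v↦0} | S={0↦8} | K=[if0 :: addL(-3) :: addR]]
8. [C=v | E={v↦0} | S={0↦8} | K=[addL(-3) :: addR]]
9. [C=((6 + (let p = 6 in p)) + -2) | E=∅ | S={0↦8} | K=[addL(5)]]
10. [C=(6 + (let p = 6 in p)) | E=∅ | S={0↦8} | K=[addR :: addL(5)]]
11. [C=6 | E=∅ | S={0↦8} | K=[addR :: addR :: addL(5)]]
12. [C=(let p = 6 in p) | E=∅ | S={0↦8} | K=[addL(6) :: addR :: addL(5)]]
13. [C=6 | E=∅ | S={0↦8} | K=[let p :: addL(6) :: addR :: addL(5)]]
14. [C=p | E={p↦1} | S={0↦8, 1↦6} | K=[addL(6) :: addR :: addL(5)]]
15. [C=-2 | E=∅ | S={0↦8, 1↦6} | K=[addL(12) :: addL(5)]]
→ final value 15

Answer: 15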